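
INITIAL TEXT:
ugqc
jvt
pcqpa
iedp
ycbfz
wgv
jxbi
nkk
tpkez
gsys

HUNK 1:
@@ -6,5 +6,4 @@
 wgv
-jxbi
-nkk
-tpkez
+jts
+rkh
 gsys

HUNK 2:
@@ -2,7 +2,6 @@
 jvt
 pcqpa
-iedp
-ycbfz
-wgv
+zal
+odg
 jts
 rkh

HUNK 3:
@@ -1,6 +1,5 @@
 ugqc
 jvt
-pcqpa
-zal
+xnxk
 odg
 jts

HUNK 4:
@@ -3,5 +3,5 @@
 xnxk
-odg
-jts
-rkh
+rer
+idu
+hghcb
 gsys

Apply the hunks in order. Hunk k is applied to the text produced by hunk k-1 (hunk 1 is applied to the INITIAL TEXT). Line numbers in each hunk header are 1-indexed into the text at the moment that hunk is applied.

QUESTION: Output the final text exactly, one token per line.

Hunk 1: at line 6 remove [jxbi,nkk,tpkez] add [jts,rkh] -> 9 lines: ugqc jvt pcqpa iedp ycbfz wgv jts rkh gsys
Hunk 2: at line 2 remove [iedp,ycbfz,wgv] add [zal,odg] -> 8 lines: ugqc jvt pcqpa zal odg jts rkh gsys
Hunk 3: at line 1 remove [pcqpa,zal] add [xnxk] -> 7 lines: ugqc jvt xnxk odg jts rkh gsys
Hunk 4: at line 3 remove [odg,jts,rkh] add [rer,idu,hghcb] -> 7 lines: ugqc jvt xnxk rer idu hghcb gsys

Answer: ugqc
jvt
xnxk
rer
idu
hghcb
gsys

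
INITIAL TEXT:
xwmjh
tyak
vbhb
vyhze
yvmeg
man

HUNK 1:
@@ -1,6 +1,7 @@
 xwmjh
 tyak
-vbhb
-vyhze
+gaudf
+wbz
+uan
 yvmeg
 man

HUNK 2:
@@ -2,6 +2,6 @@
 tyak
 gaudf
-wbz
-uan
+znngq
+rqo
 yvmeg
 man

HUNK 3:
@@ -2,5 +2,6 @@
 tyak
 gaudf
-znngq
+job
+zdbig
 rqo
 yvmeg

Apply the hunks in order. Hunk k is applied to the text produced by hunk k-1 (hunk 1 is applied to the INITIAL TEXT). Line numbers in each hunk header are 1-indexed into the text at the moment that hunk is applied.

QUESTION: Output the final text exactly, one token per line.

Hunk 1: at line 1 remove [vbhb,vyhze] add [gaudf,wbz,uan] -> 7 lines: xwmjh tyak gaudf wbz uan yvmeg man
Hunk 2: at line 2 remove [wbz,uan] add [znngq,rqo] -> 7 lines: xwmjh tyak gaudf znngq rqo yvmeg man
Hunk 3: at line 2 remove [znngq] add [job,zdbig] -> 8 lines: xwmjh tyak gaudf job zdbig rqo yvmeg man

Answer: xwmjh
tyak
gaudf
job
zdbig
rqo
yvmeg
man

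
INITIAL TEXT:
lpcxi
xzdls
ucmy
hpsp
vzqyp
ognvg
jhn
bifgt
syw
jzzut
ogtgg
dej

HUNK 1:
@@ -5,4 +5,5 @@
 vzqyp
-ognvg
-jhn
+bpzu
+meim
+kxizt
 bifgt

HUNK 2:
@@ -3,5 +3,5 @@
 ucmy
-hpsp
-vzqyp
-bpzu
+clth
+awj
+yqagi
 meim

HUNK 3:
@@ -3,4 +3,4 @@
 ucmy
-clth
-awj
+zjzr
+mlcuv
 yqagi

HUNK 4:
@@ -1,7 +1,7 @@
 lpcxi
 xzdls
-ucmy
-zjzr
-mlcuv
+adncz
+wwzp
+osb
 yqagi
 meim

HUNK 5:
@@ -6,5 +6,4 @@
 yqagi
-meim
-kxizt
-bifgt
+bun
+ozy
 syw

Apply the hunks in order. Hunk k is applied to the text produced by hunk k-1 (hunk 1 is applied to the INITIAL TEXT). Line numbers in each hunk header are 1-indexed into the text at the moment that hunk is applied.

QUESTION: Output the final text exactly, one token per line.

Hunk 1: at line 5 remove [ognvg,jhn] add [bpzu,meim,kxizt] -> 13 lines: lpcxi xzdls ucmy hpsp vzqyp bpzu meim kxizt bifgt syw jzzut ogtgg dej
Hunk 2: at line 3 remove [hpsp,vzqyp,bpzu] add [clth,awj,yqagi] -> 13 lines: lpcxi xzdls ucmy clth awj yqagi meim kxizt bifgt syw jzzut ogtgg dej
Hunk 3: at line 3 remove [clth,awj] add [zjzr,mlcuv] -> 13 lines: lpcxi xzdls ucmy zjzr mlcuv yqagi meim kxizt bifgt syw jzzut ogtgg dej
Hunk 4: at line 1 remove [ucmy,zjzr,mlcuv] add [adncz,wwzp,osb] -> 13 lines: lpcxi xzdls adncz wwzp osb yqagi meim kxizt bifgt syw jzzut ogtgg dej
Hunk 5: at line 6 remove [meim,kxizt,bifgt] add [bun,ozy] -> 12 lines: lpcxi xzdls adncz wwzp osb yqagi bun ozy syw jzzut ogtgg dej

Answer: lpcxi
xzdls
adncz
wwzp
osb
yqagi
bun
ozy
syw
jzzut
ogtgg
dej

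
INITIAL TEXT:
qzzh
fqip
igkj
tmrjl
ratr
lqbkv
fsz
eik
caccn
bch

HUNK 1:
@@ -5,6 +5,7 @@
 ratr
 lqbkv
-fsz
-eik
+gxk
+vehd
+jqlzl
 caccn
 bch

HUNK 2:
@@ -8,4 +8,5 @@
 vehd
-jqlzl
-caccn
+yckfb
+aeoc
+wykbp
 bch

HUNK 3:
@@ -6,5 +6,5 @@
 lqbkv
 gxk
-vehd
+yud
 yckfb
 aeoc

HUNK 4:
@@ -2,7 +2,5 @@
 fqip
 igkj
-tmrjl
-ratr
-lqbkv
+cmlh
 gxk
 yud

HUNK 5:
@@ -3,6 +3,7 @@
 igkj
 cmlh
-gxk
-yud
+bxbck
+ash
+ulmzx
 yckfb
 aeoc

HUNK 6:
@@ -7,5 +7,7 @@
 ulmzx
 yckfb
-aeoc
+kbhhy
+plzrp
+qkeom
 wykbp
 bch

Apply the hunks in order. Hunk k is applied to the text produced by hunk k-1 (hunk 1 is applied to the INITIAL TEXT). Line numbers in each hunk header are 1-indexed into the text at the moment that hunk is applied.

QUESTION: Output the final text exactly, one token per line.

Answer: qzzh
fqip
igkj
cmlh
bxbck
ash
ulmzx
yckfb
kbhhy
plzrp
qkeom
wykbp
bch

Derivation:
Hunk 1: at line 5 remove [fsz,eik] add [gxk,vehd,jqlzl] -> 11 lines: qzzh fqip igkj tmrjl ratr lqbkv gxk vehd jqlzl caccn bch
Hunk 2: at line 8 remove [jqlzl,caccn] add [yckfb,aeoc,wykbp] -> 12 lines: qzzh fqip igkj tmrjl ratr lqbkv gxk vehd yckfb aeoc wykbp bch
Hunk 3: at line 6 remove [vehd] add [yud] -> 12 lines: qzzh fqip igkj tmrjl ratr lqbkv gxk yud yckfb aeoc wykbp bch
Hunk 4: at line 2 remove [tmrjl,ratr,lqbkv] add [cmlh] -> 10 lines: qzzh fqip igkj cmlh gxk yud yckfb aeoc wykbp bch
Hunk 5: at line 3 remove [gxk,yud] add [bxbck,ash,ulmzx] -> 11 lines: qzzh fqip igkj cmlh bxbck ash ulmzx yckfb aeoc wykbp bch
Hunk 6: at line 7 remove [aeoc] add [kbhhy,plzrp,qkeom] -> 13 lines: qzzh fqip igkj cmlh bxbck ash ulmzx yckfb kbhhy plzrp qkeom wykbp bch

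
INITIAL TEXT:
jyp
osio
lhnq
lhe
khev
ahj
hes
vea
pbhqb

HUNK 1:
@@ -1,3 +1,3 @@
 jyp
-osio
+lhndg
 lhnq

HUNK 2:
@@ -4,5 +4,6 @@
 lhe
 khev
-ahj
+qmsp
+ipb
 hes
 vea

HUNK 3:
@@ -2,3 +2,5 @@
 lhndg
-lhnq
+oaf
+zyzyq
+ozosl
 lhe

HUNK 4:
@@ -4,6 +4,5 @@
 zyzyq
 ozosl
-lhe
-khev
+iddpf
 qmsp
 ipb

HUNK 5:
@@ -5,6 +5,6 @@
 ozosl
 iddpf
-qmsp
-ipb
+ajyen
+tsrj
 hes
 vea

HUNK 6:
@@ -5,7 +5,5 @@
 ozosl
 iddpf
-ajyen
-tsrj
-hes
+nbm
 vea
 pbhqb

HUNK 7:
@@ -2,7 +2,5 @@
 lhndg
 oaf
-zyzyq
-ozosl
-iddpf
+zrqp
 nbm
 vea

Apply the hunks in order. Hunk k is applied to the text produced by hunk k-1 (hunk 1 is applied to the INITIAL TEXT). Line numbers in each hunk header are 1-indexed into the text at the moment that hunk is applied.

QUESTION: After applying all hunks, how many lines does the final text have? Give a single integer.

Hunk 1: at line 1 remove [osio] add [lhndg] -> 9 lines: jyp lhndg lhnq lhe khev ahj hes vea pbhqb
Hunk 2: at line 4 remove [ahj] add [qmsp,ipb] -> 10 lines: jyp lhndg lhnq lhe khev qmsp ipb hes vea pbhqb
Hunk 3: at line 2 remove [lhnq] add [oaf,zyzyq,ozosl] -> 12 lines: jyp lhndg oaf zyzyq ozosl lhe khev qmsp ipb hes vea pbhqb
Hunk 4: at line 4 remove [lhe,khev] add [iddpf] -> 11 lines: jyp lhndg oaf zyzyq ozosl iddpf qmsp ipb hes vea pbhqb
Hunk 5: at line 5 remove [qmsp,ipb] add [ajyen,tsrj] -> 11 lines: jyp lhndg oaf zyzyq ozosl iddpf ajyen tsrj hes vea pbhqb
Hunk 6: at line 5 remove [ajyen,tsrj,hes] add [nbm] -> 9 lines: jyp lhndg oaf zyzyq ozosl iddpf nbm vea pbhqb
Hunk 7: at line 2 remove [zyzyq,ozosl,iddpf] add [zrqp] -> 7 lines: jyp lhndg oaf zrqp nbm vea pbhqb
Final line count: 7

Answer: 7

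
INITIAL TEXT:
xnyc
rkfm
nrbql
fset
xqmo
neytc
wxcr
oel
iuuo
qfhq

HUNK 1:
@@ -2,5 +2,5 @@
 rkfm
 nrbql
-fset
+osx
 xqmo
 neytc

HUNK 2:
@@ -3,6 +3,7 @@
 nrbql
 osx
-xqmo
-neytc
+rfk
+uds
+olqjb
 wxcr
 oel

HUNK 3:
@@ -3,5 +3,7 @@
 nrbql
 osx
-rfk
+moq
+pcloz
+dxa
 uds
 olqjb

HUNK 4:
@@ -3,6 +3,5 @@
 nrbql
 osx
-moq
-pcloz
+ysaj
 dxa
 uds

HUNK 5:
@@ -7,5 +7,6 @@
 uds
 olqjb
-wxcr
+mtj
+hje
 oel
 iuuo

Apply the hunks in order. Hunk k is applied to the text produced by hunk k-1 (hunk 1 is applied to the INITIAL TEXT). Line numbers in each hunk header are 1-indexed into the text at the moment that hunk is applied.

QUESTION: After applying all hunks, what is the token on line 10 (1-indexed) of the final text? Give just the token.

Answer: hje

Derivation:
Hunk 1: at line 2 remove [fset] add [osx] -> 10 lines: xnyc rkfm nrbql osx xqmo neytc wxcr oel iuuo qfhq
Hunk 2: at line 3 remove [xqmo,neytc] add [rfk,uds,olqjb] -> 11 lines: xnyc rkfm nrbql osx rfk uds olqjb wxcr oel iuuo qfhq
Hunk 3: at line 3 remove [rfk] add [moq,pcloz,dxa] -> 13 lines: xnyc rkfm nrbql osx moq pcloz dxa uds olqjb wxcr oel iuuo qfhq
Hunk 4: at line 3 remove [moq,pcloz] add [ysaj] -> 12 lines: xnyc rkfm nrbql osx ysaj dxa uds olqjb wxcr oel iuuo qfhq
Hunk 5: at line 7 remove [wxcr] add [mtj,hje] -> 13 lines: xnyc rkfm nrbql osx ysaj dxa uds olqjb mtj hje oel iuuo qfhq
Final line 10: hje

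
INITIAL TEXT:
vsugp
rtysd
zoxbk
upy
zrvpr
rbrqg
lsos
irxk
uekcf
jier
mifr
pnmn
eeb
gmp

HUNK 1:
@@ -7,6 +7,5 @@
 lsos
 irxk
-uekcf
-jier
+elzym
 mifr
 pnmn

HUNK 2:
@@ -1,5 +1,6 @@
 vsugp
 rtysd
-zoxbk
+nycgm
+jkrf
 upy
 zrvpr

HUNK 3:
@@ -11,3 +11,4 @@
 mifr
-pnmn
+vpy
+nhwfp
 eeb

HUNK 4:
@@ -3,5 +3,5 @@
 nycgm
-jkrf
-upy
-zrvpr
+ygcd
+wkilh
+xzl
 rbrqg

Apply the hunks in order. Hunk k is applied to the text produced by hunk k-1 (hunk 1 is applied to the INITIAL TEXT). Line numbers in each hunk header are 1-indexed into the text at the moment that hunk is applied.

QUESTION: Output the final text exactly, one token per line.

Hunk 1: at line 7 remove [uekcf,jier] add [elzym] -> 13 lines: vsugp rtysd zoxbk upy zrvpr rbrqg lsos irxk elzym mifr pnmn eeb gmp
Hunk 2: at line 1 remove [zoxbk] add [nycgm,jkrf] -> 14 lines: vsugp rtysd nycgm jkrf upy zrvpr rbrqg lsos irxk elzym mifr pnmn eeb gmp
Hunk 3: at line 11 remove [pnmn] add [vpy,nhwfp] -> 15 lines: vsugp rtysd nycgm jkrf upy zrvpr rbrqg lsos irxk elzym mifr vpy nhwfp eeb gmp
Hunk 4: at line 3 remove [jkrf,upy,zrvpr] add [ygcd,wkilh,xzl] -> 15 lines: vsugp rtysd nycgm ygcd wkilh xzl rbrqg lsos irxk elzym mifr vpy nhwfp eeb gmp

Answer: vsugp
rtysd
nycgm
ygcd
wkilh
xzl
rbrqg
lsos
irxk
elzym
mifr
vpy
nhwfp
eeb
gmp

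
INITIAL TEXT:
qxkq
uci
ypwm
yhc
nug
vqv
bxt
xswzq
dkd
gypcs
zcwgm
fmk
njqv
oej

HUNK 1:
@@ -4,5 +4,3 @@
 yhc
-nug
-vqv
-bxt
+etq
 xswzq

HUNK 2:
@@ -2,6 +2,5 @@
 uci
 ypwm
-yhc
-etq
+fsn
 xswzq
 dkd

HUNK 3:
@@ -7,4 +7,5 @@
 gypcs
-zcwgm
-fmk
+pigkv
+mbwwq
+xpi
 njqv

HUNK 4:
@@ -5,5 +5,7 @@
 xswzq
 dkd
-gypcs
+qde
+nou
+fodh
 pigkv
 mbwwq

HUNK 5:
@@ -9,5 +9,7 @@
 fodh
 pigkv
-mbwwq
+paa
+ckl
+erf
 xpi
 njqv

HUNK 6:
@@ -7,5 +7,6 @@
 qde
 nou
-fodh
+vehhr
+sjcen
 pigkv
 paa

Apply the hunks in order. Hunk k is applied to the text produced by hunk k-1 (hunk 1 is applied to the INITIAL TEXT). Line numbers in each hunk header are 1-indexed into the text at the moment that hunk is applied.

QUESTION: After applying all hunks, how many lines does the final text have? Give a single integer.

Answer: 17

Derivation:
Hunk 1: at line 4 remove [nug,vqv,bxt] add [etq] -> 12 lines: qxkq uci ypwm yhc etq xswzq dkd gypcs zcwgm fmk njqv oej
Hunk 2: at line 2 remove [yhc,etq] add [fsn] -> 11 lines: qxkq uci ypwm fsn xswzq dkd gypcs zcwgm fmk njqv oej
Hunk 3: at line 7 remove [zcwgm,fmk] add [pigkv,mbwwq,xpi] -> 12 lines: qxkq uci ypwm fsn xswzq dkd gypcs pigkv mbwwq xpi njqv oej
Hunk 4: at line 5 remove [gypcs] add [qde,nou,fodh] -> 14 lines: qxkq uci ypwm fsn xswzq dkd qde nou fodh pigkv mbwwq xpi njqv oej
Hunk 5: at line 9 remove [mbwwq] add [paa,ckl,erf] -> 16 lines: qxkq uci ypwm fsn xswzq dkd qde nou fodh pigkv paa ckl erf xpi njqv oej
Hunk 6: at line 7 remove [fodh] add [vehhr,sjcen] -> 17 lines: qxkq uci ypwm fsn xswzq dkd qde nou vehhr sjcen pigkv paa ckl erf xpi njqv oej
Final line count: 17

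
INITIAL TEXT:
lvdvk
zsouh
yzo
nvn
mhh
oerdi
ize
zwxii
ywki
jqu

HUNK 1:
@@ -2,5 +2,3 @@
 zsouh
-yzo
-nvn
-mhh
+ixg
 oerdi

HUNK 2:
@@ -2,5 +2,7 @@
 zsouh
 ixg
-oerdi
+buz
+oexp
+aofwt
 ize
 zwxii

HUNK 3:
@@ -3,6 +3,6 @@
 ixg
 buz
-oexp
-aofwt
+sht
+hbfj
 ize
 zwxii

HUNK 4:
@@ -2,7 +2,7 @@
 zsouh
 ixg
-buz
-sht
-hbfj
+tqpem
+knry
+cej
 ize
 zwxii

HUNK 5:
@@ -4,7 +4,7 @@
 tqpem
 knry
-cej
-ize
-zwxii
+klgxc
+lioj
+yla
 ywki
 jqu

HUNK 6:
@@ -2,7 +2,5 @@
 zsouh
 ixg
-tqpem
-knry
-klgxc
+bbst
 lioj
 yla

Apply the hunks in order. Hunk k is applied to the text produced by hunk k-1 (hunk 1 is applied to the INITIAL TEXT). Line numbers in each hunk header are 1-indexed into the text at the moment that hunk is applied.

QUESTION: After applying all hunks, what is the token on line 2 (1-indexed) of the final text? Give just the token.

Hunk 1: at line 2 remove [yzo,nvn,mhh] add [ixg] -> 8 lines: lvdvk zsouh ixg oerdi ize zwxii ywki jqu
Hunk 2: at line 2 remove [oerdi] add [buz,oexp,aofwt] -> 10 lines: lvdvk zsouh ixg buz oexp aofwt ize zwxii ywki jqu
Hunk 3: at line 3 remove [oexp,aofwt] add [sht,hbfj] -> 10 lines: lvdvk zsouh ixg buz sht hbfj ize zwxii ywki jqu
Hunk 4: at line 2 remove [buz,sht,hbfj] add [tqpem,knry,cej] -> 10 lines: lvdvk zsouh ixg tqpem knry cej ize zwxii ywki jqu
Hunk 5: at line 4 remove [cej,ize,zwxii] add [klgxc,lioj,yla] -> 10 lines: lvdvk zsouh ixg tqpem knry klgxc lioj yla ywki jqu
Hunk 6: at line 2 remove [tqpem,knry,klgxc] add [bbst] -> 8 lines: lvdvk zsouh ixg bbst lioj yla ywki jqu
Final line 2: zsouh

Answer: zsouh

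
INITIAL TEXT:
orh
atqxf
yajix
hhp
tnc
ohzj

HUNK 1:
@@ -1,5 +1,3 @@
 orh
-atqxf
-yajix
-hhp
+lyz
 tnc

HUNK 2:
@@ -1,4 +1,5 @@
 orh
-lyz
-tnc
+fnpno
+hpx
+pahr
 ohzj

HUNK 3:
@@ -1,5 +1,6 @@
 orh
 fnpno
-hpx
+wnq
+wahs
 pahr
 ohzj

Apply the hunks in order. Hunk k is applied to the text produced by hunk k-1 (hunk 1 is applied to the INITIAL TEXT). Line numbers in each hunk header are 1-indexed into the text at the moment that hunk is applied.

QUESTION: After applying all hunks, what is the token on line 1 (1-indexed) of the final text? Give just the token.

Answer: orh

Derivation:
Hunk 1: at line 1 remove [atqxf,yajix,hhp] add [lyz] -> 4 lines: orh lyz tnc ohzj
Hunk 2: at line 1 remove [lyz,tnc] add [fnpno,hpx,pahr] -> 5 lines: orh fnpno hpx pahr ohzj
Hunk 3: at line 1 remove [hpx] add [wnq,wahs] -> 6 lines: orh fnpno wnq wahs pahr ohzj
Final line 1: orh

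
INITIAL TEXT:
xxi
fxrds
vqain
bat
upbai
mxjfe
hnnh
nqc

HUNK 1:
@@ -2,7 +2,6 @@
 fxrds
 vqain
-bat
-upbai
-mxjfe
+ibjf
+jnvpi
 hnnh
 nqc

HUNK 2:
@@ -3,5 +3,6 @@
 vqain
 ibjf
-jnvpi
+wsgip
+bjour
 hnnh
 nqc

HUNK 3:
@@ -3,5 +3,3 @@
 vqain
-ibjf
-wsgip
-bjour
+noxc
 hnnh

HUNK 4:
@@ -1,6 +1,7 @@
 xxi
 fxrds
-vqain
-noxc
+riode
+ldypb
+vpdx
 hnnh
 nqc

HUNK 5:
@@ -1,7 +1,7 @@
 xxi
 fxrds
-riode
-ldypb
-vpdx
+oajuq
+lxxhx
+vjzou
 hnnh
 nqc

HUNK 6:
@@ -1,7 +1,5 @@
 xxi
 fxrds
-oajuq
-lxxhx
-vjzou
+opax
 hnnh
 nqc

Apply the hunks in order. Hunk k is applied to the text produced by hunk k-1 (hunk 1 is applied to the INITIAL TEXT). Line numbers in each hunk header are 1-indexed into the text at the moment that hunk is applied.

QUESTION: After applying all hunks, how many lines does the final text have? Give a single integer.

Hunk 1: at line 2 remove [bat,upbai,mxjfe] add [ibjf,jnvpi] -> 7 lines: xxi fxrds vqain ibjf jnvpi hnnh nqc
Hunk 2: at line 3 remove [jnvpi] add [wsgip,bjour] -> 8 lines: xxi fxrds vqain ibjf wsgip bjour hnnh nqc
Hunk 3: at line 3 remove [ibjf,wsgip,bjour] add [noxc] -> 6 lines: xxi fxrds vqain noxc hnnh nqc
Hunk 4: at line 1 remove [vqain,noxc] add [riode,ldypb,vpdx] -> 7 lines: xxi fxrds riode ldypb vpdx hnnh nqc
Hunk 5: at line 1 remove [riode,ldypb,vpdx] add [oajuq,lxxhx,vjzou] -> 7 lines: xxi fxrds oajuq lxxhx vjzou hnnh nqc
Hunk 6: at line 1 remove [oajuq,lxxhx,vjzou] add [opax] -> 5 lines: xxi fxrds opax hnnh nqc
Final line count: 5

Answer: 5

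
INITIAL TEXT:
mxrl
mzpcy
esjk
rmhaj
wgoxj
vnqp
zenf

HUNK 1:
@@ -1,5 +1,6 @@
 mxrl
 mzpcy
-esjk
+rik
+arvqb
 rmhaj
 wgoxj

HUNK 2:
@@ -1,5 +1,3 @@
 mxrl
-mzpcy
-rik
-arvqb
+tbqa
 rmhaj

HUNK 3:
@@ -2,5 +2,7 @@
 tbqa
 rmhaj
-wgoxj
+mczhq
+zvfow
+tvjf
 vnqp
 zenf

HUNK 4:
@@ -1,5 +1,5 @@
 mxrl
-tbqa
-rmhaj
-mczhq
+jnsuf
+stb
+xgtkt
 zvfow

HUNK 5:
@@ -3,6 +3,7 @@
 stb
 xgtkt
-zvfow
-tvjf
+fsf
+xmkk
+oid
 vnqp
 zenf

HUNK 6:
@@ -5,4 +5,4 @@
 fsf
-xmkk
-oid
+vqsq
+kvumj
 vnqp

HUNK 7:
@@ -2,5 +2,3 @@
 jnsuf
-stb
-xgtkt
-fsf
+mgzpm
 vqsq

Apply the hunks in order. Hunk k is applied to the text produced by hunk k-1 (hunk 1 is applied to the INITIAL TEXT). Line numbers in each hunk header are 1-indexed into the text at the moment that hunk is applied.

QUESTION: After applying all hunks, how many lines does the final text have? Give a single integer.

Hunk 1: at line 1 remove [esjk] add [rik,arvqb] -> 8 lines: mxrl mzpcy rik arvqb rmhaj wgoxj vnqp zenf
Hunk 2: at line 1 remove [mzpcy,rik,arvqb] add [tbqa] -> 6 lines: mxrl tbqa rmhaj wgoxj vnqp zenf
Hunk 3: at line 2 remove [wgoxj] add [mczhq,zvfow,tvjf] -> 8 lines: mxrl tbqa rmhaj mczhq zvfow tvjf vnqp zenf
Hunk 4: at line 1 remove [tbqa,rmhaj,mczhq] add [jnsuf,stb,xgtkt] -> 8 lines: mxrl jnsuf stb xgtkt zvfow tvjf vnqp zenf
Hunk 5: at line 3 remove [zvfow,tvjf] add [fsf,xmkk,oid] -> 9 lines: mxrl jnsuf stb xgtkt fsf xmkk oid vnqp zenf
Hunk 6: at line 5 remove [xmkk,oid] add [vqsq,kvumj] -> 9 lines: mxrl jnsuf stb xgtkt fsf vqsq kvumj vnqp zenf
Hunk 7: at line 2 remove [stb,xgtkt,fsf] add [mgzpm] -> 7 lines: mxrl jnsuf mgzpm vqsq kvumj vnqp zenf
Final line count: 7

Answer: 7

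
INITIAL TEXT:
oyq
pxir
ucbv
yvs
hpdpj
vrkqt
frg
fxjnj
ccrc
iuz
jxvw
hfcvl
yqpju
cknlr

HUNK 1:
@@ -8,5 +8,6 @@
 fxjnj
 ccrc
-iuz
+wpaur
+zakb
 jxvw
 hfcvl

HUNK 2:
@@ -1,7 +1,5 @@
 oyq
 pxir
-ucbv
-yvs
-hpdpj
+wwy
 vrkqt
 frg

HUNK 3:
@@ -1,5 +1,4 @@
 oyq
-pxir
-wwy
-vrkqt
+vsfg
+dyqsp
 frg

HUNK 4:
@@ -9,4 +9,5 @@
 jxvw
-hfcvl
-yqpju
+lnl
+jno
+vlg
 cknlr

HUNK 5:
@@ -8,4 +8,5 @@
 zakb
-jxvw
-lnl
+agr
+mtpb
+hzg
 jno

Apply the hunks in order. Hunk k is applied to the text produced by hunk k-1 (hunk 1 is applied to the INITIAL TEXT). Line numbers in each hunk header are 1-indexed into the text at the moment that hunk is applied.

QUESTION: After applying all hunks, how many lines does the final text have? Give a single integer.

Answer: 14

Derivation:
Hunk 1: at line 8 remove [iuz] add [wpaur,zakb] -> 15 lines: oyq pxir ucbv yvs hpdpj vrkqt frg fxjnj ccrc wpaur zakb jxvw hfcvl yqpju cknlr
Hunk 2: at line 1 remove [ucbv,yvs,hpdpj] add [wwy] -> 13 lines: oyq pxir wwy vrkqt frg fxjnj ccrc wpaur zakb jxvw hfcvl yqpju cknlr
Hunk 3: at line 1 remove [pxir,wwy,vrkqt] add [vsfg,dyqsp] -> 12 lines: oyq vsfg dyqsp frg fxjnj ccrc wpaur zakb jxvw hfcvl yqpju cknlr
Hunk 4: at line 9 remove [hfcvl,yqpju] add [lnl,jno,vlg] -> 13 lines: oyq vsfg dyqsp frg fxjnj ccrc wpaur zakb jxvw lnl jno vlg cknlr
Hunk 5: at line 8 remove [jxvw,lnl] add [agr,mtpb,hzg] -> 14 lines: oyq vsfg dyqsp frg fxjnj ccrc wpaur zakb agr mtpb hzg jno vlg cknlr
Final line count: 14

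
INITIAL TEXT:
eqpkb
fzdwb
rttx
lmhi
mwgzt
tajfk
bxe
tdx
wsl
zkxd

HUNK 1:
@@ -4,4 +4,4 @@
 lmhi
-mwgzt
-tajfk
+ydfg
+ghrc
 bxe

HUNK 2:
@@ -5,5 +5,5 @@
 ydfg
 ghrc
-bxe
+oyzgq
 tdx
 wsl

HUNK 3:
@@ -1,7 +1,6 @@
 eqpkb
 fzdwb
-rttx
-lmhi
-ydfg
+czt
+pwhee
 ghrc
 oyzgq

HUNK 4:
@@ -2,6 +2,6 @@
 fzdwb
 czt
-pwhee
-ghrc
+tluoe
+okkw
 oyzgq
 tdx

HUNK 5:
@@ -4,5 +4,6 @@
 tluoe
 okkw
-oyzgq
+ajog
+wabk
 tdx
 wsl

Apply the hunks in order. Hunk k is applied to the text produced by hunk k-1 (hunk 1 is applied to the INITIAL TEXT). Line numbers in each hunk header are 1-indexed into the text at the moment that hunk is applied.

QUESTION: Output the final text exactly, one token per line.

Hunk 1: at line 4 remove [mwgzt,tajfk] add [ydfg,ghrc] -> 10 lines: eqpkb fzdwb rttx lmhi ydfg ghrc bxe tdx wsl zkxd
Hunk 2: at line 5 remove [bxe] add [oyzgq] -> 10 lines: eqpkb fzdwb rttx lmhi ydfg ghrc oyzgq tdx wsl zkxd
Hunk 3: at line 1 remove [rttx,lmhi,ydfg] add [czt,pwhee] -> 9 lines: eqpkb fzdwb czt pwhee ghrc oyzgq tdx wsl zkxd
Hunk 4: at line 2 remove [pwhee,ghrc] add [tluoe,okkw] -> 9 lines: eqpkb fzdwb czt tluoe okkw oyzgq tdx wsl zkxd
Hunk 5: at line 4 remove [oyzgq] add [ajog,wabk] -> 10 lines: eqpkb fzdwb czt tluoe okkw ajog wabk tdx wsl zkxd

Answer: eqpkb
fzdwb
czt
tluoe
okkw
ajog
wabk
tdx
wsl
zkxd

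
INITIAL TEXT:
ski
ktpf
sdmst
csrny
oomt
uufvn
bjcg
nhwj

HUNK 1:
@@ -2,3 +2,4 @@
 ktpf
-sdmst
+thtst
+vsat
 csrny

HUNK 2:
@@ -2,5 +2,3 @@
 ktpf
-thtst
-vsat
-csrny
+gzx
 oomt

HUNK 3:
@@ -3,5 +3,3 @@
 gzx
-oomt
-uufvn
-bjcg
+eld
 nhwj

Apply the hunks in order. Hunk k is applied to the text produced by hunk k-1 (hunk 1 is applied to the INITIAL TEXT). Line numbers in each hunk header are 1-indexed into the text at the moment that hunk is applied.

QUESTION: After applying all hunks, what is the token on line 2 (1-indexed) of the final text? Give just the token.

Answer: ktpf

Derivation:
Hunk 1: at line 2 remove [sdmst] add [thtst,vsat] -> 9 lines: ski ktpf thtst vsat csrny oomt uufvn bjcg nhwj
Hunk 2: at line 2 remove [thtst,vsat,csrny] add [gzx] -> 7 lines: ski ktpf gzx oomt uufvn bjcg nhwj
Hunk 3: at line 3 remove [oomt,uufvn,bjcg] add [eld] -> 5 lines: ski ktpf gzx eld nhwj
Final line 2: ktpf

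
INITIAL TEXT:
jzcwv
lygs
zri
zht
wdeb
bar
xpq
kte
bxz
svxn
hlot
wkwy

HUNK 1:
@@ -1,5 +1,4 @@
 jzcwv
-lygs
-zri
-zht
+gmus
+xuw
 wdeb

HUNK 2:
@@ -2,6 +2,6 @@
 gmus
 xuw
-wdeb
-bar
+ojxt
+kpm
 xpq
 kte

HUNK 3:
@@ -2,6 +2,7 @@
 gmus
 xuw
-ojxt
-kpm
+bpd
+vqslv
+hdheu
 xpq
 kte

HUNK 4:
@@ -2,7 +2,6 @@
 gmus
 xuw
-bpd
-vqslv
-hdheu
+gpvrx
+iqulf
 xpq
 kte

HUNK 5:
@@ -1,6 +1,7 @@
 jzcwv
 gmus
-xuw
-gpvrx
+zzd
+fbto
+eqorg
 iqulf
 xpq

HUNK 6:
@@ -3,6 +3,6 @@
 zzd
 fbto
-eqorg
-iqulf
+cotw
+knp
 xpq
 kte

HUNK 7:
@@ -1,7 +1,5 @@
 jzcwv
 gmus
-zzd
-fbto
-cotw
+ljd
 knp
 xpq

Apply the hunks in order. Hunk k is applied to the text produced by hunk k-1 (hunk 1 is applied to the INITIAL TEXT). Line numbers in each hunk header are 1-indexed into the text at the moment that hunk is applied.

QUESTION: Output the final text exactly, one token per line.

Hunk 1: at line 1 remove [lygs,zri,zht] add [gmus,xuw] -> 11 lines: jzcwv gmus xuw wdeb bar xpq kte bxz svxn hlot wkwy
Hunk 2: at line 2 remove [wdeb,bar] add [ojxt,kpm] -> 11 lines: jzcwv gmus xuw ojxt kpm xpq kte bxz svxn hlot wkwy
Hunk 3: at line 2 remove [ojxt,kpm] add [bpd,vqslv,hdheu] -> 12 lines: jzcwv gmus xuw bpd vqslv hdheu xpq kte bxz svxn hlot wkwy
Hunk 4: at line 2 remove [bpd,vqslv,hdheu] add [gpvrx,iqulf] -> 11 lines: jzcwv gmus xuw gpvrx iqulf xpq kte bxz svxn hlot wkwy
Hunk 5: at line 1 remove [xuw,gpvrx] add [zzd,fbto,eqorg] -> 12 lines: jzcwv gmus zzd fbto eqorg iqulf xpq kte bxz svxn hlot wkwy
Hunk 6: at line 3 remove [eqorg,iqulf] add [cotw,knp] -> 12 lines: jzcwv gmus zzd fbto cotw knp xpq kte bxz svxn hlot wkwy
Hunk 7: at line 1 remove [zzd,fbto,cotw] add [ljd] -> 10 lines: jzcwv gmus ljd knp xpq kte bxz svxn hlot wkwy

Answer: jzcwv
gmus
ljd
knp
xpq
kte
bxz
svxn
hlot
wkwy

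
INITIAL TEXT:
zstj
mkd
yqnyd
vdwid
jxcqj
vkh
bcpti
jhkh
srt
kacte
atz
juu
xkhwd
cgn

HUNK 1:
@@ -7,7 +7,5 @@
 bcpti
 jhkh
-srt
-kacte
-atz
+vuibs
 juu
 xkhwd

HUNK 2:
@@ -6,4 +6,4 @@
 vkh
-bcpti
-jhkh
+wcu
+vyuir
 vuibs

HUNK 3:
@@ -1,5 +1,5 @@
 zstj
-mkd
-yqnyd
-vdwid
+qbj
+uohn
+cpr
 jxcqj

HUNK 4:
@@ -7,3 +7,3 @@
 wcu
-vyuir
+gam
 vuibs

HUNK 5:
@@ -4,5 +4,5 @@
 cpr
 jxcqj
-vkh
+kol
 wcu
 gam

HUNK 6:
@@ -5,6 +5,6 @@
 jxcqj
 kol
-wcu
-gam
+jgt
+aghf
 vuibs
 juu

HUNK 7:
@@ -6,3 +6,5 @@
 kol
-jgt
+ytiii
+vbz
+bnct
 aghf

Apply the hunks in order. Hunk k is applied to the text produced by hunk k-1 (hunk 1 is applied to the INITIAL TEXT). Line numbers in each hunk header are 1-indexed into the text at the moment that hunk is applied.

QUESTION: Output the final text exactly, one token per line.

Answer: zstj
qbj
uohn
cpr
jxcqj
kol
ytiii
vbz
bnct
aghf
vuibs
juu
xkhwd
cgn

Derivation:
Hunk 1: at line 7 remove [srt,kacte,atz] add [vuibs] -> 12 lines: zstj mkd yqnyd vdwid jxcqj vkh bcpti jhkh vuibs juu xkhwd cgn
Hunk 2: at line 6 remove [bcpti,jhkh] add [wcu,vyuir] -> 12 lines: zstj mkd yqnyd vdwid jxcqj vkh wcu vyuir vuibs juu xkhwd cgn
Hunk 3: at line 1 remove [mkd,yqnyd,vdwid] add [qbj,uohn,cpr] -> 12 lines: zstj qbj uohn cpr jxcqj vkh wcu vyuir vuibs juu xkhwd cgn
Hunk 4: at line 7 remove [vyuir] add [gam] -> 12 lines: zstj qbj uohn cpr jxcqj vkh wcu gam vuibs juu xkhwd cgn
Hunk 5: at line 4 remove [vkh] add [kol] -> 12 lines: zstj qbj uohn cpr jxcqj kol wcu gam vuibs juu xkhwd cgn
Hunk 6: at line 5 remove [wcu,gam] add [jgt,aghf] -> 12 lines: zstj qbj uohn cpr jxcqj kol jgt aghf vuibs juu xkhwd cgn
Hunk 7: at line 6 remove [jgt] add [ytiii,vbz,bnct] -> 14 lines: zstj qbj uohn cpr jxcqj kol ytiii vbz bnct aghf vuibs juu xkhwd cgn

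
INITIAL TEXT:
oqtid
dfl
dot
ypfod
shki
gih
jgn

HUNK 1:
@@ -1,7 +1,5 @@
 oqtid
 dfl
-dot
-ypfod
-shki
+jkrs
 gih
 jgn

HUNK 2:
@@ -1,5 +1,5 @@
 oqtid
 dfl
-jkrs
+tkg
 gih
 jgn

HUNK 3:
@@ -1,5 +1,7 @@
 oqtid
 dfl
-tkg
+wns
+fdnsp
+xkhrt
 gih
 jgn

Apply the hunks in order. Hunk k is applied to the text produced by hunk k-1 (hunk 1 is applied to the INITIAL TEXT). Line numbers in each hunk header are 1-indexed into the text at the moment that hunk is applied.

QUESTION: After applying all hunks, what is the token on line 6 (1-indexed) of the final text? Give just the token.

Hunk 1: at line 1 remove [dot,ypfod,shki] add [jkrs] -> 5 lines: oqtid dfl jkrs gih jgn
Hunk 2: at line 1 remove [jkrs] add [tkg] -> 5 lines: oqtid dfl tkg gih jgn
Hunk 3: at line 1 remove [tkg] add [wns,fdnsp,xkhrt] -> 7 lines: oqtid dfl wns fdnsp xkhrt gih jgn
Final line 6: gih

Answer: gih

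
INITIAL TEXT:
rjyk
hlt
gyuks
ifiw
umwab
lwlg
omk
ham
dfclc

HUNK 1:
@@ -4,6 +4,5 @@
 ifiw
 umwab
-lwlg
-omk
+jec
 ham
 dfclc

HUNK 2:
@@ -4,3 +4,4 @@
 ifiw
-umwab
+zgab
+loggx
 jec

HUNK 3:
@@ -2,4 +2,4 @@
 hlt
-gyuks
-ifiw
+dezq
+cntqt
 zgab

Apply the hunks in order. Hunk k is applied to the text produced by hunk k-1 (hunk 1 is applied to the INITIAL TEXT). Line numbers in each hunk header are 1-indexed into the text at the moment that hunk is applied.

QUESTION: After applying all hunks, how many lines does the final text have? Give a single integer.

Answer: 9

Derivation:
Hunk 1: at line 4 remove [lwlg,omk] add [jec] -> 8 lines: rjyk hlt gyuks ifiw umwab jec ham dfclc
Hunk 2: at line 4 remove [umwab] add [zgab,loggx] -> 9 lines: rjyk hlt gyuks ifiw zgab loggx jec ham dfclc
Hunk 3: at line 2 remove [gyuks,ifiw] add [dezq,cntqt] -> 9 lines: rjyk hlt dezq cntqt zgab loggx jec ham dfclc
Final line count: 9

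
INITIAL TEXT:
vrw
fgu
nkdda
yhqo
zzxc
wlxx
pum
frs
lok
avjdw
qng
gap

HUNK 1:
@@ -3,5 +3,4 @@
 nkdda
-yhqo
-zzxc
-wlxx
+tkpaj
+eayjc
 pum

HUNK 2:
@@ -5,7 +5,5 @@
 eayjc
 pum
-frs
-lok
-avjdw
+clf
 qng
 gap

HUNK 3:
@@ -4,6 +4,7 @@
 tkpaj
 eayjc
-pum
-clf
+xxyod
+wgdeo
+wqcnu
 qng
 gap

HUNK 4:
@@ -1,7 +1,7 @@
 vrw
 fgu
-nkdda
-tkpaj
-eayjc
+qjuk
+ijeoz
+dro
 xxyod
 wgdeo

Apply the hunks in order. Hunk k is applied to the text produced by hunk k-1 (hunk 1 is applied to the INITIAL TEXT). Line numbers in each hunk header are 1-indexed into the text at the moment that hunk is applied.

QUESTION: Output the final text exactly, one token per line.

Answer: vrw
fgu
qjuk
ijeoz
dro
xxyod
wgdeo
wqcnu
qng
gap

Derivation:
Hunk 1: at line 3 remove [yhqo,zzxc,wlxx] add [tkpaj,eayjc] -> 11 lines: vrw fgu nkdda tkpaj eayjc pum frs lok avjdw qng gap
Hunk 2: at line 5 remove [frs,lok,avjdw] add [clf] -> 9 lines: vrw fgu nkdda tkpaj eayjc pum clf qng gap
Hunk 3: at line 4 remove [pum,clf] add [xxyod,wgdeo,wqcnu] -> 10 lines: vrw fgu nkdda tkpaj eayjc xxyod wgdeo wqcnu qng gap
Hunk 4: at line 1 remove [nkdda,tkpaj,eayjc] add [qjuk,ijeoz,dro] -> 10 lines: vrw fgu qjuk ijeoz dro xxyod wgdeo wqcnu qng gap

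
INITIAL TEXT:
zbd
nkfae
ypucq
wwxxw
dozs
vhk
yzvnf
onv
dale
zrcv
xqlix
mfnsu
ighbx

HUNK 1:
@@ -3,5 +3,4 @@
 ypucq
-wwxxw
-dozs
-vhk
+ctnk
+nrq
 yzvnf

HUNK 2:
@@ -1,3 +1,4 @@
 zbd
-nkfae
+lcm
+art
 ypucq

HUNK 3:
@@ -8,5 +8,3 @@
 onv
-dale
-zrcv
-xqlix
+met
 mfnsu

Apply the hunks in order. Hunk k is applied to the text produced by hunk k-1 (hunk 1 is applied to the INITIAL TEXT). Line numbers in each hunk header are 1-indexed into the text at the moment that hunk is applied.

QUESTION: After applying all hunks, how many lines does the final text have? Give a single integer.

Hunk 1: at line 3 remove [wwxxw,dozs,vhk] add [ctnk,nrq] -> 12 lines: zbd nkfae ypucq ctnk nrq yzvnf onv dale zrcv xqlix mfnsu ighbx
Hunk 2: at line 1 remove [nkfae] add [lcm,art] -> 13 lines: zbd lcm art ypucq ctnk nrq yzvnf onv dale zrcv xqlix mfnsu ighbx
Hunk 3: at line 8 remove [dale,zrcv,xqlix] add [met] -> 11 lines: zbd lcm art ypucq ctnk nrq yzvnf onv met mfnsu ighbx
Final line count: 11

Answer: 11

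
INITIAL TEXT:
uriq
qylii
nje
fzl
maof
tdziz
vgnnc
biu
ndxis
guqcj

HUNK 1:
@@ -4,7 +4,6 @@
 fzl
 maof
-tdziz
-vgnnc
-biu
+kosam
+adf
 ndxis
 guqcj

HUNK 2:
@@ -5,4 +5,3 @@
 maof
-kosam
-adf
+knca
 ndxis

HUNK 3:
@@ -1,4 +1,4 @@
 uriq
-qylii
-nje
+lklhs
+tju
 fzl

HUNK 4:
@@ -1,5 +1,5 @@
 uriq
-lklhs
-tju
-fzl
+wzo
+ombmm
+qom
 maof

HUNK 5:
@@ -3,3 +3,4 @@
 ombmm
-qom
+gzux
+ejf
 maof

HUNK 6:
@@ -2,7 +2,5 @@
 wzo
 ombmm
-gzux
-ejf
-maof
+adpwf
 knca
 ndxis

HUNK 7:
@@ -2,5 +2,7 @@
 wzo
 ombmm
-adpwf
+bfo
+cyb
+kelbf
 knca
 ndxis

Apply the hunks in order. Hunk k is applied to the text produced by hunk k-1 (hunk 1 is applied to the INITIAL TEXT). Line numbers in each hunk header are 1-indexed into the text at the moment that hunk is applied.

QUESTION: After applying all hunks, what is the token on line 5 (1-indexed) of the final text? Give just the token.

Answer: cyb

Derivation:
Hunk 1: at line 4 remove [tdziz,vgnnc,biu] add [kosam,adf] -> 9 lines: uriq qylii nje fzl maof kosam adf ndxis guqcj
Hunk 2: at line 5 remove [kosam,adf] add [knca] -> 8 lines: uriq qylii nje fzl maof knca ndxis guqcj
Hunk 3: at line 1 remove [qylii,nje] add [lklhs,tju] -> 8 lines: uriq lklhs tju fzl maof knca ndxis guqcj
Hunk 4: at line 1 remove [lklhs,tju,fzl] add [wzo,ombmm,qom] -> 8 lines: uriq wzo ombmm qom maof knca ndxis guqcj
Hunk 5: at line 3 remove [qom] add [gzux,ejf] -> 9 lines: uriq wzo ombmm gzux ejf maof knca ndxis guqcj
Hunk 6: at line 2 remove [gzux,ejf,maof] add [adpwf] -> 7 lines: uriq wzo ombmm adpwf knca ndxis guqcj
Hunk 7: at line 2 remove [adpwf] add [bfo,cyb,kelbf] -> 9 lines: uriq wzo ombmm bfo cyb kelbf knca ndxis guqcj
Final line 5: cyb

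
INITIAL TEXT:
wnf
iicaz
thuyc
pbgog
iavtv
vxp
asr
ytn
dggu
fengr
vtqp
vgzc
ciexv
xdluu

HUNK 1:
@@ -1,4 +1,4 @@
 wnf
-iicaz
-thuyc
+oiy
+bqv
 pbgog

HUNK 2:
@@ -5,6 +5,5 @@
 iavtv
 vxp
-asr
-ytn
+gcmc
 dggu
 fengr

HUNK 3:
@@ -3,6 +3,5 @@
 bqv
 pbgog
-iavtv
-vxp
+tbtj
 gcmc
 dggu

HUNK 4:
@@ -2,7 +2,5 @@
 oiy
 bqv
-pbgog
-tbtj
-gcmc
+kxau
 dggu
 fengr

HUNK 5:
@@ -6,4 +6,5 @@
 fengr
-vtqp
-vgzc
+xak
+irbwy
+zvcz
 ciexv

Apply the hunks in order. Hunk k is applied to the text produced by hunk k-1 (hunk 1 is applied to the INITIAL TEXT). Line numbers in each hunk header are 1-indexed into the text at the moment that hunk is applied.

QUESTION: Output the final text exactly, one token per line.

Hunk 1: at line 1 remove [iicaz,thuyc] add [oiy,bqv] -> 14 lines: wnf oiy bqv pbgog iavtv vxp asr ytn dggu fengr vtqp vgzc ciexv xdluu
Hunk 2: at line 5 remove [asr,ytn] add [gcmc] -> 13 lines: wnf oiy bqv pbgog iavtv vxp gcmc dggu fengr vtqp vgzc ciexv xdluu
Hunk 3: at line 3 remove [iavtv,vxp] add [tbtj] -> 12 lines: wnf oiy bqv pbgog tbtj gcmc dggu fengr vtqp vgzc ciexv xdluu
Hunk 4: at line 2 remove [pbgog,tbtj,gcmc] add [kxau] -> 10 lines: wnf oiy bqv kxau dggu fengr vtqp vgzc ciexv xdluu
Hunk 5: at line 6 remove [vtqp,vgzc] add [xak,irbwy,zvcz] -> 11 lines: wnf oiy bqv kxau dggu fengr xak irbwy zvcz ciexv xdluu

Answer: wnf
oiy
bqv
kxau
dggu
fengr
xak
irbwy
zvcz
ciexv
xdluu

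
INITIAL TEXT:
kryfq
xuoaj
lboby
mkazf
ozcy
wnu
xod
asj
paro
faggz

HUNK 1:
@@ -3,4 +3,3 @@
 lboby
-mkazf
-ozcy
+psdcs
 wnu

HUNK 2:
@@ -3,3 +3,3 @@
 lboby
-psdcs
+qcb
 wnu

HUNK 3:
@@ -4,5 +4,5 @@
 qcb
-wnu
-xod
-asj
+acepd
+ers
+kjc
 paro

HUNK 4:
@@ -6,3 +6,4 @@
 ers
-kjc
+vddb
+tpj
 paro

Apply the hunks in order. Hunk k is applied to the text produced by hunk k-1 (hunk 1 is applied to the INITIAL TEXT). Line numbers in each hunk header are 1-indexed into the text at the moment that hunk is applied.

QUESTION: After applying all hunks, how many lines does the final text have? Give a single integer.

Answer: 10

Derivation:
Hunk 1: at line 3 remove [mkazf,ozcy] add [psdcs] -> 9 lines: kryfq xuoaj lboby psdcs wnu xod asj paro faggz
Hunk 2: at line 3 remove [psdcs] add [qcb] -> 9 lines: kryfq xuoaj lboby qcb wnu xod asj paro faggz
Hunk 3: at line 4 remove [wnu,xod,asj] add [acepd,ers,kjc] -> 9 lines: kryfq xuoaj lboby qcb acepd ers kjc paro faggz
Hunk 4: at line 6 remove [kjc] add [vddb,tpj] -> 10 lines: kryfq xuoaj lboby qcb acepd ers vddb tpj paro faggz
Final line count: 10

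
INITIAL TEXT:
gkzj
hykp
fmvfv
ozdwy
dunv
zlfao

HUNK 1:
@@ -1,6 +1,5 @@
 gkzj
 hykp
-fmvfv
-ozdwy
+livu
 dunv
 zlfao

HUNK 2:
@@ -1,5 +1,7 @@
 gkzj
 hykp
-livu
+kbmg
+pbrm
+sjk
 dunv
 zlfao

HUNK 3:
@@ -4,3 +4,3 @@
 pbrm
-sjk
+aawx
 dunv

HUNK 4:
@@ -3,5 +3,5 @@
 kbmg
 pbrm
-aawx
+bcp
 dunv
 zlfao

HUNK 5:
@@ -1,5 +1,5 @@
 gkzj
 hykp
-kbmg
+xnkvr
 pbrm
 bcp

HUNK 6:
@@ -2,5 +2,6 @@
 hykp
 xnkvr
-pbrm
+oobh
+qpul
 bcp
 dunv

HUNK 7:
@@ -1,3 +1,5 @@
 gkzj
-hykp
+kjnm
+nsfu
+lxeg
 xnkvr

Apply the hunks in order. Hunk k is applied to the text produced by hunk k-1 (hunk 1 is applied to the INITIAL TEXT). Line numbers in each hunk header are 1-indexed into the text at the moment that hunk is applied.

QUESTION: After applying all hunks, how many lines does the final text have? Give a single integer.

Answer: 10

Derivation:
Hunk 1: at line 1 remove [fmvfv,ozdwy] add [livu] -> 5 lines: gkzj hykp livu dunv zlfao
Hunk 2: at line 1 remove [livu] add [kbmg,pbrm,sjk] -> 7 lines: gkzj hykp kbmg pbrm sjk dunv zlfao
Hunk 3: at line 4 remove [sjk] add [aawx] -> 7 lines: gkzj hykp kbmg pbrm aawx dunv zlfao
Hunk 4: at line 3 remove [aawx] add [bcp] -> 7 lines: gkzj hykp kbmg pbrm bcp dunv zlfao
Hunk 5: at line 1 remove [kbmg] add [xnkvr] -> 7 lines: gkzj hykp xnkvr pbrm bcp dunv zlfao
Hunk 6: at line 2 remove [pbrm] add [oobh,qpul] -> 8 lines: gkzj hykp xnkvr oobh qpul bcp dunv zlfao
Hunk 7: at line 1 remove [hykp] add [kjnm,nsfu,lxeg] -> 10 lines: gkzj kjnm nsfu lxeg xnkvr oobh qpul bcp dunv zlfao
Final line count: 10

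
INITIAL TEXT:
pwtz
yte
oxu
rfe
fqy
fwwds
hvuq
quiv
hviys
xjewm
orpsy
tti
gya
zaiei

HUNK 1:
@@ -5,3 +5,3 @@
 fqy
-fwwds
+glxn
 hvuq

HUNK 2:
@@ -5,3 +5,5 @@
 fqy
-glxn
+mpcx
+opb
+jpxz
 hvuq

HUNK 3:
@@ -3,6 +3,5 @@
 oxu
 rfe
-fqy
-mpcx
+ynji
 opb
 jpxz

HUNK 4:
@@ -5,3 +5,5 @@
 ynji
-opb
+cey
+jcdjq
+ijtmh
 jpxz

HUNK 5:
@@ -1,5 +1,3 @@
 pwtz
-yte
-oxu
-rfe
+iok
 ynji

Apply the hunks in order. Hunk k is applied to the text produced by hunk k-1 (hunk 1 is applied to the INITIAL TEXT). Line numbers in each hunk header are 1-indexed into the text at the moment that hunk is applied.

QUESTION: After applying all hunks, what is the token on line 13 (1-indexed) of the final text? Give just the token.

Answer: tti

Derivation:
Hunk 1: at line 5 remove [fwwds] add [glxn] -> 14 lines: pwtz yte oxu rfe fqy glxn hvuq quiv hviys xjewm orpsy tti gya zaiei
Hunk 2: at line 5 remove [glxn] add [mpcx,opb,jpxz] -> 16 lines: pwtz yte oxu rfe fqy mpcx opb jpxz hvuq quiv hviys xjewm orpsy tti gya zaiei
Hunk 3: at line 3 remove [fqy,mpcx] add [ynji] -> 15 lines: pwtz yte oxu rfe ynji opb jpxz hvuq quiv hviys xjewm orpsy tti gya zaiei
Hunk 4: at line 5 remove [opb] add [cey,jcdjq,ijtmh] -> 17 lines: pwtz yte oxu rfe ynji cey jcdjq ijtmh jpxz hvuq quiv hviys xjewm orpsy tti gya zaiei
Hunk 5: at line 1 remove [yte,oxu,rfe] add [iok] -> 15 lines: pwtz iok ynji cey jcdjq ijtmh jpxz hvuq quiv hviys xjewm orpsy tti gya zaiei
Final line 13: tti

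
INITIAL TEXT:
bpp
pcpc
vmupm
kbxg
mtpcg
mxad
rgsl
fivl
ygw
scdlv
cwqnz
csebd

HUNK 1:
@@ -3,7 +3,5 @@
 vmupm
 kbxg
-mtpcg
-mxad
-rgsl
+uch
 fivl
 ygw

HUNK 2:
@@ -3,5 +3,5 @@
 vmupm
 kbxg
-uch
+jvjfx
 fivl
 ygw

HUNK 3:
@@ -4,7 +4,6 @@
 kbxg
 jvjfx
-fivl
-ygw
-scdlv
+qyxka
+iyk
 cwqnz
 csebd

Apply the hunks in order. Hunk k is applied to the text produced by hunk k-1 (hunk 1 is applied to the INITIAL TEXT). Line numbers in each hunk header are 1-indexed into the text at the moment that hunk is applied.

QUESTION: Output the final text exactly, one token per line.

Answer: bpp
pcpc
vmupm
kbxg
jvjfx
qyxka
iyk
cwqnz
csebd

Derivation:
Hunk 1: at line 3 remove [mtpcg,mxad,rgsl] add [uch] -> 10 lines: bpp pcpc vmupm kbxg uch fivl ygw scdlv cwqnz csebd
Hunk 2: at line 3 remove [uch] add [jvjfx] -> 10 lines: bpp pcpc vmupm kbxg jvjfx fivl ygw scdlv cwqnz csebd
Hunk 3: at line 4 remove [fivl,ygw,scdlv] add [qyxka,iyk] -> 9 lines: bpp pcpc vmupm kbxg jvjfx qyxka iyk cwqnz csebd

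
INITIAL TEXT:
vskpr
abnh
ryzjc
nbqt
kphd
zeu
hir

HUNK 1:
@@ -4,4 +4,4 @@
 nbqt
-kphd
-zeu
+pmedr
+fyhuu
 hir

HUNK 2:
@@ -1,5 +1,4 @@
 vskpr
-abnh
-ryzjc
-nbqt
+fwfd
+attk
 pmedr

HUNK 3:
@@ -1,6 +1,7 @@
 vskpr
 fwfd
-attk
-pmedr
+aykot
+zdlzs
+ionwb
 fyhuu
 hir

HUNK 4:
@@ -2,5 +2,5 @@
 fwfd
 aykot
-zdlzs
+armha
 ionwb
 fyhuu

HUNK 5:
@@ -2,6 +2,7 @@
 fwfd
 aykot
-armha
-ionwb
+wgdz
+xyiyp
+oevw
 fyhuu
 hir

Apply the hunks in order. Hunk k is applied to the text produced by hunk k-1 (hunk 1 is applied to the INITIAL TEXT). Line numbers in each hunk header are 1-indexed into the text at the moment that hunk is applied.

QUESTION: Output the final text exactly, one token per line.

Answer: vskpr
fwfd
aykot
wgdz
xyiyp
oevw
fyhuu
hir

Derivation:
Hunk 1: at line 4 remove [kphd,zeu] add [pmedr,fyhuu] -> 7 lines: vskpr abnh ryzjc nbqt pmedr fyhuu hir
Hunk 2: at line 1 remove [abnh,ryzjc,nbqt] add [fwfd,attk] -> 6 lines: vskpr fwfd attk pmedr fyhuu hir
Hunk 3: at line 1 remove [attk,pmedr] add [aykot,zdlzs,ionwb] -> 7 lines: vskpr fwfd aykot zdlzs ionwb fyhuu hir
Hunk 4: at line 2 remove [zdlzs] add [armha] -> 7 lines: vskpr fwfd aykot armha ionwb fyhuu hir
Hunk 5: at line 2 remove [armha,ionwb] add [wgdz,xyiyp,oevw] -> 8 lines: vskpr fwfd aykot wgdz xyiyp oevw fyhuu hir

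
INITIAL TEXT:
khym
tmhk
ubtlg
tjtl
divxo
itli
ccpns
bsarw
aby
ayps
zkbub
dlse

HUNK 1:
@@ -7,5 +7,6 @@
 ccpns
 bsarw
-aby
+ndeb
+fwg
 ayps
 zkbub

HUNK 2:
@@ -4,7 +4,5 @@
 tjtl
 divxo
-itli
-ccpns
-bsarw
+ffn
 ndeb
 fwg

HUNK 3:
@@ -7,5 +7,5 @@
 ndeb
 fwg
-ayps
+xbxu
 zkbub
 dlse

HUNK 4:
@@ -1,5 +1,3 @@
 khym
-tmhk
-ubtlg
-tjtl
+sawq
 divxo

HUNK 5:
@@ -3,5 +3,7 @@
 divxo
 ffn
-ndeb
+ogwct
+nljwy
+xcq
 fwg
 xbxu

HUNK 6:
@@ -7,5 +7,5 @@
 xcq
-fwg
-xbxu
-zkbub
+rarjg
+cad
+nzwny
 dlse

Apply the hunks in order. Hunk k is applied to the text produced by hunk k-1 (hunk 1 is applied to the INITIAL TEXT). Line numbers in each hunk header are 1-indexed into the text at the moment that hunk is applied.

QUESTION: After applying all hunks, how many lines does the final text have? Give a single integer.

Hunk 1: at line 7 remove [aby] add [ndeb,fwg] -> 13 lines: khym tmhk ubtlg tjtl divxo itli ccpns bsarw ndeb fwg ayps zkbub dlse
Hunk 2: at line 4 remove [itli,ccpns,bsarw] add [ffn] -> 11 lines: khym tmhk ubtlg tjtl divxo ffn ndeb fwg ayps zkbub dlse
Hunk 3: at line 7 remove [ayps] add [xbxu] -> 11 lines: khym tmhk ubtlg tjtl divxo ffn ndeb fwg xbxu zkbub dlse
Hunk 4: at line 1 remove [tmhk,ubtlg,tjtl] add [sawq] -> 9 lines: khym sawq divxo ffn ndeb fwg xbxu zkbub dlse
Hunk 5: at line 3 remove [ndeb] add [ogwct,nljwy,xcq] -> 11 lines: khym sawq divxo ffn ogwct nljwy xcq fwg xbxu zkbub dlse
Hunk 6: at line 7 remove [fwg,xbxu,zkbub] add [rarjg,cad,nzwny] -> 11 lines: khym sawq divxo ffn ogwct nljwy xcq rarjg cad nzwny dlse
Final line count: 11

Answer: 11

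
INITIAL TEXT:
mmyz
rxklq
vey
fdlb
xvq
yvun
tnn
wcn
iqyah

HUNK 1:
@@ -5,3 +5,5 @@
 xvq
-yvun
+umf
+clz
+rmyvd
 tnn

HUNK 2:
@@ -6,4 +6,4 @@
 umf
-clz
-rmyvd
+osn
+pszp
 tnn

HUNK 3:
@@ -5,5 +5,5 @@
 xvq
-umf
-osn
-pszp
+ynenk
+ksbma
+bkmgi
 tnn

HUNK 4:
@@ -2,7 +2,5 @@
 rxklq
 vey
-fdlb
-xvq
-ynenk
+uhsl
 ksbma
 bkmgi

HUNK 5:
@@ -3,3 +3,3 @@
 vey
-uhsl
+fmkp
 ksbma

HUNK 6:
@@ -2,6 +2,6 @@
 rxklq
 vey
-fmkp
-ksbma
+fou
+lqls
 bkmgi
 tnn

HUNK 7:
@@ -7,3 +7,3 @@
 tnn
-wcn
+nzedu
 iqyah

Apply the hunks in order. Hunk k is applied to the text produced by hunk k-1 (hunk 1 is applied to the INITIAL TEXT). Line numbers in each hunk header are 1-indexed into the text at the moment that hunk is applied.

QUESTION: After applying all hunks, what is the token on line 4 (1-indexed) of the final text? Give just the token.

Answer: fou

Derivation:
Hunk 1: at line 5 remove [yvun] add [umf,clz,rmyvd] -> 11 lines: mmyz rxklq vey fdlb xvq umf clz rmyvd tnn wcn iqyah
Hunk 2: at line 6 remove [clz,rmyvd] add [osn,pszp] -> 11 lines: mmyz rxklq vey fdlb xvq umf osn pszp tnn wcn iqyah
Hunk 3: at line 5 remove [umf,osn,pszp] add [ynenk,ksbma,bkmgi] -> 11 lines: mmyz rxklq vey fdlb xvq ynenk ksbma bkmgi tnn wcn iqyah
Hunk 4: at line 2 remove [fdlb,xvq,ynenk] add [uhsl] -> 9 lines: mmyz rxklq vey uhsl ksbma bkmgi tnn wcn iqyah
Hunk 5: at line 3 remove [uhsl] add [fmkp] -> 9 lines: mmyz rxklq vey fmkp ksbma bkmgi tnn wcn iqyah
Hunk 6: at line 2 remove [fmkp,ksbma] add [fou,lqls] -> 9 lines: mmyz rxklq vey fou lqls bkmgi tnn wcn iqyah
Hunk 7: at line 7 remove [wcn] add [nzedu] -> 9 lines: mmyz rxklq vey fou lqls bkmgi tnn nzedu iqyah
Final line 4: fou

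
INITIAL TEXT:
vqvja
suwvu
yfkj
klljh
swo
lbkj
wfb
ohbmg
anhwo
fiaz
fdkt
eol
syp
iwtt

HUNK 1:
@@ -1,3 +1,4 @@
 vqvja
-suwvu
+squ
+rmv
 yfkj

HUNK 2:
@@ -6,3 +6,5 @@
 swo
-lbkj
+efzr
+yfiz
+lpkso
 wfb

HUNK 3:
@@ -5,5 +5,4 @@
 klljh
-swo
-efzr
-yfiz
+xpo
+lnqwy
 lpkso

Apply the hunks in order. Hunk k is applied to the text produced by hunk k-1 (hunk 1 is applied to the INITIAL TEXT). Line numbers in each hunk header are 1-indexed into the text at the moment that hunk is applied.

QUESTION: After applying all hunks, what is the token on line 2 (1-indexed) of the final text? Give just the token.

Hunk 1: at line 1 remove [suwvu] add [squ,rmv] -> 15 lines: vqvja squ rmv yfkj klljh swo lbkj wfb ohbmg anhwo fiaz fdkt eol syp iwtt
Hunk 2: at line 6 remove [lbkj] add [efzr,yfiz,lpkso] -> 17 lines: vqvja squ rmv yfkj klljh swo efzr yfiz lpkso wfb ohbmg anhwo fiaz fdkt eol syp iwtt
Hunk 3: at line 5 remove [swo,efzr,yfiz] add [xpo,lnqwy] -> 16 lines: vqvja squ rmv yfkj klljh xpo lnqwy lpkso wfb ohbmg anhwo fiaz fdkt eol syp iwtt
Final line 2: squ

Answer: squ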